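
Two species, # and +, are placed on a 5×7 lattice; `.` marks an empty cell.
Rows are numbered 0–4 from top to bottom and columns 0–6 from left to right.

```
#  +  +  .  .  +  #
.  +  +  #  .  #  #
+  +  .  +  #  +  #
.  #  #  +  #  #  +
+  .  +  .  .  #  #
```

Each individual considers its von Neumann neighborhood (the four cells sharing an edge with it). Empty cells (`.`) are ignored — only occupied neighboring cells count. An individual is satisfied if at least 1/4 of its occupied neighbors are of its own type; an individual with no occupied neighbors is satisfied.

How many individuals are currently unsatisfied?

(0,0)# 0/1 not
(0,1)+ 2/3 satisfied
(0,2)+ 2/2 satisfied
(0,5)+ 0/2 not
(0,6)# 1/2 satisfied
(1,1)+ 3/3 satisfied
(1,2)+ 2/3 satisfied
(1,3)# 0/2 not
(1,5)# 1/3 satisfied
(1,6)# 3/3 satisfied
(2,0)+ 1/1 satisfied
(2,1)+ 2/3 satisfied
(2,3)+ 1/3 satisfied
(2,4)# 1/3 satisfied
(2,5)+ 0/4 not
(2,6)# 1/3 satisfied
(3,1)# 1/2 satisfied
(3,2)# 1/3 satisfied
(3,3)+ 1/3 satisfied
(3,4)# 2/3 satisfied
(3,5)# 2/4 satisfied
(3,6)+ 0/3 not
(4,0)+ 0/0 satisfied
(4,2)+ 0/1 not
(4,5)# 2/2 satisfied
(4,6)# 1/2 satisfied
Unsatisfied: (0,0), (0,5), (1,3), (2,5), (3,6), (4,2) — 6 in total.

6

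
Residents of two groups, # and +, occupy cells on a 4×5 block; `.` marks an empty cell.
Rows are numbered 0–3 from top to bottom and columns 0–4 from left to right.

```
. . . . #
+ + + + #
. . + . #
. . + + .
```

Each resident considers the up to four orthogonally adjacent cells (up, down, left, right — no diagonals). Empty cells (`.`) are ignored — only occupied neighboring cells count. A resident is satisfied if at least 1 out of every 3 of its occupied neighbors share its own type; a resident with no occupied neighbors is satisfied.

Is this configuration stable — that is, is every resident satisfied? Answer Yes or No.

(0,4)# 1/1 ok
(1,0)+ 1/1 ok
(1,1)+ 2/2 ok
(1,2)+ 3/3 ok
(1,3)+ 1/2 ok
(1,4)# 2/3 ok
(2,2)+ 2/2 ok
(2,4)# 1/1 ok
(3,2)+ 2/2 ok
(3,3)+ 1/1 ok
All meet the threshold, so the configuration is stable.

Yes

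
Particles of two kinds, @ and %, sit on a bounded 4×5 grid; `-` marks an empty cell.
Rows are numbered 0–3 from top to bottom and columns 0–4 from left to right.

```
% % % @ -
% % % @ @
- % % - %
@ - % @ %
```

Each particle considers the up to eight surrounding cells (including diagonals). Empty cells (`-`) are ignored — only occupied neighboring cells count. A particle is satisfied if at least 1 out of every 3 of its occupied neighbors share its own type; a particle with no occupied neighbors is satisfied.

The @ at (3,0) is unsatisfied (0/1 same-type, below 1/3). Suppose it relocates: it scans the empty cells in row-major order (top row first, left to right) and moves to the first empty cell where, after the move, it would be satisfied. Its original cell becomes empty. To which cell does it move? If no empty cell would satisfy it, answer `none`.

(0,4)

Vacating (3,0). Empty cells in order:
  (0,4): 3/3 same-type → satisfied — stop here.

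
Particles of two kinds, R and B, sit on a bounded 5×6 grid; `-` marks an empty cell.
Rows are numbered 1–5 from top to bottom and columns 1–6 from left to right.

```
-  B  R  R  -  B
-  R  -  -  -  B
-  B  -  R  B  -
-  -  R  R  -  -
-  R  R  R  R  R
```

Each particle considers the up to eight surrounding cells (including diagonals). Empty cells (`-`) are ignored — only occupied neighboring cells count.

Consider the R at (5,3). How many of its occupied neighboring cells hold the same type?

4

Occupied neighbors of (5,3): (4,3)=R, (4,4)=R, (5,2)=R, (5,4)=R.
Same type (R): 4 of 4.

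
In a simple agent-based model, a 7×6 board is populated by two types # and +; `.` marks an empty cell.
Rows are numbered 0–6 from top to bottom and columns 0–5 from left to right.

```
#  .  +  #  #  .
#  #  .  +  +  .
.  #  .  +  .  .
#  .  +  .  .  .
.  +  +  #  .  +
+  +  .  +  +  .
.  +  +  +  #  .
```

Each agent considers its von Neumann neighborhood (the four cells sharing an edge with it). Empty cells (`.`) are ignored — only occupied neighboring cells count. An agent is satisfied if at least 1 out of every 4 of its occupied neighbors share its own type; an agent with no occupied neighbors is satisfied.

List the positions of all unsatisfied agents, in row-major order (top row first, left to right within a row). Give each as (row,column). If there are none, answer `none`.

(0,0)# 1/1 satisfied
(0,2)+ 0/1 not
(0,3)# 1/3 satisfied
(0,4)# 1/2 satisfied
(1,0)# 2/2 satisfied
(1,1)# 2/2 satisfied
(1,3)+ 2/3 satisfied
(1,4)+ 1/2 satisfied
(2,1)# 1/1 satisfied
(2,3)+ 1/1 satisfied
(3,0)# 0/0 satisfied
(3,2)+ 1/1 satisfied
(4,1)+ 2/2 satisfied
(4,2)+ 2/3 satisfied
(4,3)# 0/2 not
(4,5)+ 0/0 satisfied
(5,0)+ 1/1 satisfied
(5,1)+ 3/3 satisfied
(5,3)+ 2/3 satisfied
(5,4)+ 1/2 satisfied
(6,1)+ 2/2 satisfied
(6,2)+ 2/2 satisfied
(6,3)+ 2/3 satisfied
(6,4)# 0/2 not

(0,2), (4,3), (6,4)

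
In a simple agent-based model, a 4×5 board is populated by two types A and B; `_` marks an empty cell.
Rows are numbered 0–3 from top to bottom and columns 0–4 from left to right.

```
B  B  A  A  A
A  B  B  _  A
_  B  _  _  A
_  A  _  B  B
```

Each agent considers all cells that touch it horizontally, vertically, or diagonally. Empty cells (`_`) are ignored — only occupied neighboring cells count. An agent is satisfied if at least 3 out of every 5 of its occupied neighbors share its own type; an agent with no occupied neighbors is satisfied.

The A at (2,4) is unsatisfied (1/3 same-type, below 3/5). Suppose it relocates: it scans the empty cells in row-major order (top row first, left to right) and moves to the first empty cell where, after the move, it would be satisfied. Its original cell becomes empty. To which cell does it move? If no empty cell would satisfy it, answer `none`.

Vacating (2,4). Empty cells in order:
  (1,3): 4/5 same-type → satisfied — stop here.

(1,3)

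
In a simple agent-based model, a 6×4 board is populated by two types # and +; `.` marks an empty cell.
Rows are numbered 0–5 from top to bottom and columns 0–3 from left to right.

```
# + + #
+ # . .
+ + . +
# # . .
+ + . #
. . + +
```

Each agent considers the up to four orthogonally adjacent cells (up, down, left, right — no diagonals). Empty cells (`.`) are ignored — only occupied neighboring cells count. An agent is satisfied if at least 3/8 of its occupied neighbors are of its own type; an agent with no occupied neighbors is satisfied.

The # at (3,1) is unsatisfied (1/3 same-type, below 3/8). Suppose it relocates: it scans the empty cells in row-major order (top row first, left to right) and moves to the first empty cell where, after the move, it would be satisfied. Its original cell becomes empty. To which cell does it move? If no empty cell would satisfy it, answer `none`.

Vacating (3,1). Empty cells in order:
  (1,2): 1/2 same-type → satisfied — stop here.

(1,2)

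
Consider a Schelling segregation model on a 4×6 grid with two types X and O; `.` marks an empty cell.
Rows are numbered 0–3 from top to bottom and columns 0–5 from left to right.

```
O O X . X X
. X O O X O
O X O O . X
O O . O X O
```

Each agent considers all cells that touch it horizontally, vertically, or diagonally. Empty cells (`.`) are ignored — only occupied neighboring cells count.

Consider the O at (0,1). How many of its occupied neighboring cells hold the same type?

Occupied neighbors of (0,1): (0,0)=O, (0,2)=X, (1,1)=X, (1,2)=O.
Same type (O): 2 of 4.

2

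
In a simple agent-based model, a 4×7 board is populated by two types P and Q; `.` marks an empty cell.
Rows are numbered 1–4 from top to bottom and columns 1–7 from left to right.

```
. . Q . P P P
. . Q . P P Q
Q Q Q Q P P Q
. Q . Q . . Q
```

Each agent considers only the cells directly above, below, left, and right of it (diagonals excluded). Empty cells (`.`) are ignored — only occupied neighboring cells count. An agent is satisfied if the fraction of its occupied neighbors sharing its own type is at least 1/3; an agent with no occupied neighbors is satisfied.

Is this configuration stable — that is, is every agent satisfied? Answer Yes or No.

(1,3)Q 1/1 ok
(1,5)P 2/2 ok
(1,6)P 3/3 ok
(1,7)P 1/2 ok
(2,3)Q 2/2 ok
(2,5)P 3/3 ok
(2,6)P 3/4 ok
(2,7)Q 1/3 ok
(3,1)Q 1/1 ok
(3,2)Q 3/3 ok
(3,3)Q 3/3 ok
(3,4)Q 2/3 ok
(3,5)P 2/3 ok
(3,6)P 2/3 ok
(3,7)Q 2/3 ok
(4,2)Q 1/1 ok
(4,4)Q 1/1 ok
(4,7)Q 1/1 ok
All meet the threshold, so the configuration is stable.

Yes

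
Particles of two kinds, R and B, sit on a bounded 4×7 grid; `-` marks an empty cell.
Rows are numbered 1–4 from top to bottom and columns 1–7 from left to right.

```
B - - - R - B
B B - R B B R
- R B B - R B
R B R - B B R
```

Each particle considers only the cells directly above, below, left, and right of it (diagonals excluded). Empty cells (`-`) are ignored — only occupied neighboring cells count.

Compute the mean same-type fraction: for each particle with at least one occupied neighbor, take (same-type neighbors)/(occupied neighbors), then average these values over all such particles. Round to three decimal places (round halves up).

0.267

Row 1: (1,1)B 1/1 · (1,5)R 0/1 · (1,7)B 0/1
Row 2: (2,1)B 2/2 · (2,2)B 1/2 · (2,4)R 0/2 · (2,5)B 1/3 · (2,6)B 1/3 · (2,7)R 0/3
Row 3: (3,2)R 0/3 · (3,3)B 1/3 · (3,4)B 1/2 · (3,6)R 0/3 · (3,7)B 0/3
Row 4: (4,1)R 0/1 · (4,2)B 0/3 · (4,3)R 0/2 · (4,5)B 1/1 · (4,6)B 1/3 · (4,7)R 0/2
Sum over 20 particles: 1/1 + 0/1 + 0/1 + 2/2 + 1/2 + 0/2 + 1/3 + 1/3 + 0/3 + 0/3 + 1/3 + 1/2 + 0/3 + 0/3 + 0/1 + 0/3 + 0/2 + 1/1 + 1/3 + 0/2 = 16/3; mean = 16/3 ÷ 20 = 4/15 = 0.266666… → 0.267.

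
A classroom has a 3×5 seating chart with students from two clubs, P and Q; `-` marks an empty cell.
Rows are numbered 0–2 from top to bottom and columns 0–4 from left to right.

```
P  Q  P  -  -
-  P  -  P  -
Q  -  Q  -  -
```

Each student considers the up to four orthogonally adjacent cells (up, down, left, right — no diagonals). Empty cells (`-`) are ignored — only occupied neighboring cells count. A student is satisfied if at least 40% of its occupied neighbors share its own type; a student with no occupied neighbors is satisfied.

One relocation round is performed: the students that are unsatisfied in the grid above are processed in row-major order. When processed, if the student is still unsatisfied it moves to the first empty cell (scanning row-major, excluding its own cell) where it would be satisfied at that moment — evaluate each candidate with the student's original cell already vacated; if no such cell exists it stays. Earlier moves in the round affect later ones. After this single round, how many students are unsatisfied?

Initially unsatisfied (in order): (0,0), (0,1), (0,2), (1,1).
  (0,0) → (0,3).
  (0,1) → (0,0).
  (0,2): now satisfied by earlier moves; stays.
  (1,1): now satisfied by earlier moves; stays.
Resulting grid:
Q - P P -
- P - P -
Q - Q - -
All satisfied now.

0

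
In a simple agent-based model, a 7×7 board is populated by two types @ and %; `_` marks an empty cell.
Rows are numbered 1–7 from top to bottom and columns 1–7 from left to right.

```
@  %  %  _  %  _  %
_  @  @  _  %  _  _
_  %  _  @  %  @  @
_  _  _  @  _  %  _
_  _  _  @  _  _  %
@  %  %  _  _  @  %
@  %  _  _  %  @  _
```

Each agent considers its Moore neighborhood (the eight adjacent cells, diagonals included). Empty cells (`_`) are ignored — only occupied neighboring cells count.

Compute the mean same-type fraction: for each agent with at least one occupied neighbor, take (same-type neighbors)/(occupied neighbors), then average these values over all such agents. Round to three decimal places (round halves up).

Row 1: (1,1)@ 1/2 · (1,2)% 1/4 · (1,3)% 1/3 · (1,5)% 1/1 · (1,7)% — no occupied neighbors
Row 2: (2,2)@ 2/5 · (2,3)@ 2/5 · (2,5)% 2/4
Row 3: (3,2)% 0/2 · (3,4)@ 2/4 · (3,5)% 2/5 · (3,6)@ 1/4 · (3,7)@ 1/2
Row 4: (4,4)@ 2/3 · (4,6)% 2/4
Row 5: (5,4)@ 1/2 · (5,7)% 2/3
Row 6: (6,1)@ 1/3 · (6,2)% 2/4 · (6,3)% 2/3 · (6,6)@ 1/4 · (6,7)% 1/3
Row 7: (7,1)@ 1/3 · (7,2)% 2/4 · (7,5)% 0/2 · (7,6)@ 1/3
Sum over 25 agents: 1/2 + 1/4 + 1/3 + 1/1 + 2/5 + 2/5 + 2/4 + 0/2 + 2/4 + 2/5 + 1/4 + 1/2 + 2/3 + 2/4 + 1/2 + 2/3 + 1/3 + 2/4 + 2/3 + 1/4 + 1/3 + 1/3 + 2/4 + 0/2 + 1/3 = 637/60; mean = 637/60 ÷ 25 = 637/1500 = 0.424666… → 0.425.

0.425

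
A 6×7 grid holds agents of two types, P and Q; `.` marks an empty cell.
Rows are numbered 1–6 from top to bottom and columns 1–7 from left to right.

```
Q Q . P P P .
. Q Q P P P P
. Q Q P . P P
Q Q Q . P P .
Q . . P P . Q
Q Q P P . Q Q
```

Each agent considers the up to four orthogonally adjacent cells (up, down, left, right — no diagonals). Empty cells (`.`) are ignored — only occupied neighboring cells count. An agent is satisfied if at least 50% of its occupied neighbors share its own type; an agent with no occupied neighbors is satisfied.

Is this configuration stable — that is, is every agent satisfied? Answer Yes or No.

Row 1: (1,1)Q 1/1 satisfied · (1,2)Q 2/2 satisfied · (1,4)P 2/2 satisfied · (1,5)P 3/3 satisfied · (1,6)P 2/2 satisfied
Row 2: (2,2)Q 3/3 satisfied · (2,3)Q 2/3 satisfied · (2,4)P 3/4 satisfied · (2,5)P 3/3 satisfied · (2,6)P 4/4 satisfied · (2,7)P 2/2 satisfied
Row 3: (3,2)Q 3/3 satisfied · (3,3)Q 3/4 satisfied · (3,4)P 1/2 satisfied · (3,6)P 3/3 satisfied · (3,7)P 2/2 satisfied
Row 4: (4,1)Q 2/2 satisfied · (4,2)Q 3/3 satisfied · (4,3)Q 2/2 satisfied · (4,5)P 2/2 satisfied · (4,6)P 2/2 satisfied
Row 5: (5,1)Q 2/2 satisfied · (5,4)P 2/2 satisfied · (5,5)P 2/2 satisfied · (5,7)Q 1/1 satisfied
Row 6: (6,1)Q 2/2 satisfied · (6,2)Q 1/2 satisfied · (6,3)P 1/2 satisfied · (6,4)P 2/2 satisfied · (6,6)Q 1/1 satisfied · (6,7)Q 2/2 satisfied
All meet the threshold, so the configuration is stable.

Yes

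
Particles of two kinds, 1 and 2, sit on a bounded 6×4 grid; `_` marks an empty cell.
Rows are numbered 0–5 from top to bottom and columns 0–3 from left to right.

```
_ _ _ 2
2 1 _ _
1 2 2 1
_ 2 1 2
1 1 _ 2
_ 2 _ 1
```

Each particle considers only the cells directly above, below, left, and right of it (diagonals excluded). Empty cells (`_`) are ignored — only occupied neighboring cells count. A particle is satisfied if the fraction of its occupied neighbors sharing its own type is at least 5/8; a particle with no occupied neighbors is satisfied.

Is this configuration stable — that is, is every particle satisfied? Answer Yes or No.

Row 0: (0,3)2 0/0 ok
Row 1: (1,0)2 0/2 unhappy · (1,1)1 0/2 unhappy
Row 2: (2,0)1 0/2 unhappy · (2,1)2 2/4 unhappy · (2,2)2 1/3 unhappy · (2,3)1 0/2 unhappy
Row 3: (3,1)2 1/3 unhappy · (3,2)1 0/3 unhappy · (3,3)2 1/3 unhappy
Row 4: (4,0)1 1/1 ok · (4,1)1 1/3 unhappy · (4,3)2 1/2 unhappy
Row 5: (5,1)2 0/1 unhappy · (5,3)1 0/1 unhappy
For instance (1,0) has only 0/2 same-type neighbors, below 5/8.

No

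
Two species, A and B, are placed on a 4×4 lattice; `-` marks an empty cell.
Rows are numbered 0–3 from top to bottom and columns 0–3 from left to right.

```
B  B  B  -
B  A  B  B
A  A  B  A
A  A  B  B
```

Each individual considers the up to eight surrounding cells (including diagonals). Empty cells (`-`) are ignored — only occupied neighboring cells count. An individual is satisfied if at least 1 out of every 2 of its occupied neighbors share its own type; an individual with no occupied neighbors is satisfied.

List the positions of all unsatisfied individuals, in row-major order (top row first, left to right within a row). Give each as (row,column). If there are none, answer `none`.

(0,0)B 2/3 satisfied
(0,1)B 4/5 satisfied
(0,2)B 3/4 satisfied
(1,0)B 2/5 not
(1,1)A 2/8 not
(1,2)B 4/7 satisfied
(1,3)B 3/4 satisfied
(2,0)A 4/5 satisfied
(2,1)A 4/8 satisfied
(2,2)B 4/8 satisfied
(2,3)A 0/5 not
(3,0)A 3/3 satisfied
(3,1)A 3/5 satisfied
(3,2)B 2/5 not
(3,3)B 2/3 satisfied

(1,0), (1,1), (2,3), (3,2)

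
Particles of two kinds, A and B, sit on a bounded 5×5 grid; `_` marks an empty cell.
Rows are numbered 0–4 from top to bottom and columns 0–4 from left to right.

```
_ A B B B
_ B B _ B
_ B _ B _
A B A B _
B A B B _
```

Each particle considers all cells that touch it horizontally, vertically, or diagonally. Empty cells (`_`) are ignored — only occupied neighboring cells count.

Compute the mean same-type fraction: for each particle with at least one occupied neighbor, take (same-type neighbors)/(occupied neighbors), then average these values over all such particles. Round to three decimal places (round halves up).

0.607

(0,1)A 0/3
(0,2)B 3/4
(0,3)B 4/4
(0,4)B 2/2
(1,1)B 3/4
(1,2)B 5/6
(1,4)B 3/3
(2,1)B 3/5
(2,3)B 3/4
(3,0)A 1/4
(3,1)B 3/6
(3,2)A 1/7
(3,3)B 3/4
(4,0)B 1/3
(4,1)A 2/5
(4,2)B 3/5
(4,3)B 2/3
Sum over 17 particles: 0/3 + 3/4 + 4/4 + 2/2 + 3/4 + 5/6 + 3/3 + 3/5 + 3/4 + 1/4 + 3/6 + 1/7 + 3/4 + 1/3 + 2/5 + 3/5 + 2/3 = 4337/420; mean = 4337/420 ÷ 17 = 4337/7140 = 0.607422… → 0.607.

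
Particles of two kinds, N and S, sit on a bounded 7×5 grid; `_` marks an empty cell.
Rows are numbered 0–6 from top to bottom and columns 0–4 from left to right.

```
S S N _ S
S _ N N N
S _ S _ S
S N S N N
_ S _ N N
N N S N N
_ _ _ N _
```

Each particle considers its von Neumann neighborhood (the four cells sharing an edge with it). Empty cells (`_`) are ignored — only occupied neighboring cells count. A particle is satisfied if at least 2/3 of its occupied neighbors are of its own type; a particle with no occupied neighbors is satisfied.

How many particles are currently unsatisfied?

(0,0)S 2/2 ok
(0,1)S 1/2 unhappy
(0,2)N 1/2 unhappy
(0,4)S 0/1 unhappy
(1,0)S 2/2 ok
(1,2)N 2/3 ok
(1,3)N 2/2 ok
(1,4)N 1/3 unhappy
(2,0)S 2/2 ok
(2,2)S 1/2 unhappy
(2,4)S 0/2 unhappy
(3,0)S 1/2 unhappy
(3,1)N 0/3 unhappy
(3,2)S 1/3 unhappy
(3,3)N 2/3 ok
(3,4)N 2/3 ok
(4,1)S 0/2 unhappy
(4,3)N 3/3 ok
(4,4)N 3/3 ok
(5,0)N 1/1 ok
(5,1)N 1/3 unhappy
(5,2)S 0/2 unhappy
(5,3)N 3/4 ok
(5,4)N 2/2 ok
(6,3)N 1/1 ok
Unsatisfied: (0,1), (0,2), (0,4), (1,4), (2,2), (2,4), (3,0), (3,1), (3,2), (4,1), (5,1), (5,2) — 12 in total.

12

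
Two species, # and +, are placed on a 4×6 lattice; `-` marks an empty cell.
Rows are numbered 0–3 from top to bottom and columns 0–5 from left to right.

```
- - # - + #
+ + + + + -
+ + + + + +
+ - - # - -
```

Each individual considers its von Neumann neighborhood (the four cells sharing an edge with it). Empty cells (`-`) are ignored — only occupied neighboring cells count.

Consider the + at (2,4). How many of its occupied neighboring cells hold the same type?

Occupied neighbors of (2,4): (1,4)=+, (2,3)=+, (2,5)=+.
Same type (+): 3 of 3.

3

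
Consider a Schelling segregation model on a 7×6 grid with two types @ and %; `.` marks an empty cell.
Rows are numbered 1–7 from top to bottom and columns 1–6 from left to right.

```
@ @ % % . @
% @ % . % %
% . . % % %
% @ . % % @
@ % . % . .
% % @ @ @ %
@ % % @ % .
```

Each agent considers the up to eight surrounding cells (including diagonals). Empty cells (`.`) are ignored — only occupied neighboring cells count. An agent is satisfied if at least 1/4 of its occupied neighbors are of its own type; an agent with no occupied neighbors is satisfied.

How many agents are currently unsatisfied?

Row 1: (1,1)@ 2/3 ✓ · (1,2)@ 2/5 ✓ · (1,3)% 2/4 ✓ · (1,4)% 3/3 ✓ · (1,6)@ 0/2 ✗
Row 2: (2,1)% 1/4 ✓ · (2,2)@ 2/6 ✓ · (2,3)% 3/5 ✓ · (2,5)% 5/6 ✓ · (2,6)% 3/4 ✓
Row 3: (3,1)% 2/4 ✓ · (3,4)% 5/5 ✓ · (3,5)% 6/7 ✓ · (3,6)% 4/5 ✓
Row 4: (4,1)% 2/4 ✓ · (4,2)@ 1/4 ✓ · (4,4)% 4/4 ✓ · (4,5)% 5/6 ✓ · (4,6)@ 0/3 ✗
Row 5: (5,1)@ 1/5 ✗ · (5,2)% 3/6 ✓ · (5,4)% 2/5 ✓
Row 6: (6,1)% 3/5 ✓ · (6,2)% 4/7 ✓ · (6,3)@ 2/7 ✓ · (6,4)@ 3/6 ✓ · (6,5)@ 2/5 ✓ · (6,6)% 1/2 ✓
Row 7: (7,1)@ 0/3 ✗ · (7,2)% 3/5 ✓ · (7,3)% 2/5 ✓ · (7,4)@ 3/5 ✓ · (7,5)% 1/4 ✓
Unsatisfied: (1,6), (4,6), (5,1), (7,1) — 4 in total.

4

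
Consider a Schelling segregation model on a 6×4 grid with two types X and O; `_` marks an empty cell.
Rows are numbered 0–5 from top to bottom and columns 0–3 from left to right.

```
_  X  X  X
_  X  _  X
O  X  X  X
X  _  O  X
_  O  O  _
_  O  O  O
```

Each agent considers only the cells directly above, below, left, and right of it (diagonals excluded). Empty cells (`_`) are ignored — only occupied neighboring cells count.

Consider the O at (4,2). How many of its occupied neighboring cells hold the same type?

Occupied neighbors of (4,2): (3,2)=O, (5,2)=O, (4,1)=O.
Same type (O): 3 of 3.

3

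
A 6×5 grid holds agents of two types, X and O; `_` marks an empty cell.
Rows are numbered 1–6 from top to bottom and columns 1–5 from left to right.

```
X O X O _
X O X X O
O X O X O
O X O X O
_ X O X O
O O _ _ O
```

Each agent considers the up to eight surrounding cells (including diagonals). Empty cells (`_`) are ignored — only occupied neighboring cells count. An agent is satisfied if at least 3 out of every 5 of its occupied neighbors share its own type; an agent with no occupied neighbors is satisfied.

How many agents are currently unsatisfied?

(1,1)X 1/3 unhappy
(1,2)O 1/5 unhappy
(1,3)X 2/5 unhappy
(1,4)O 1/4 unhappy
(2,1)X 2/5 unhappy
(2,2)O 3/8 unhappy
(2,3)X 4/8 unhappy
(2,4)X 3/7 unhappy
(2,5)O 2/4 unhappy
(3,1)O 2/5 unhappy
(3,2)X 3/8 unhappy
(3,3)O 2/8 unhappy
(3,4)X 3/8 unhappy
(3,5)O 2/5 unhappy
(4,1)O 1/4 unhappy
(4,2)X 2/7 unhappy
(4,3)O 2/8 unhappy
(4,4)X 2/8 unhappy
(4,5)O 2/5 unhappy
(5,2)X 1/6 unhappy
(5,3)O 2/6 unhappy
(5,4)X 1/6 unhappy
(5,5)O 2/4 unhappy
(6,1)O 1/2 unhappy
(6,2)O 2/3 ok
(6,5)O 1/2 unhappy
Unsatisfied: (1,1), (1,2), (1,3), (1,4), (2,1), (2,2), (2,3), (2,4), (2,5), (3,1), (3,2), (3,3), (3,4), (3,5), (4,1), (4,2), (4,3), (4,4), (4,5), (5,2), (5,3), (5,4), (5,5), (6,1), (6,5) — 25 in total.

25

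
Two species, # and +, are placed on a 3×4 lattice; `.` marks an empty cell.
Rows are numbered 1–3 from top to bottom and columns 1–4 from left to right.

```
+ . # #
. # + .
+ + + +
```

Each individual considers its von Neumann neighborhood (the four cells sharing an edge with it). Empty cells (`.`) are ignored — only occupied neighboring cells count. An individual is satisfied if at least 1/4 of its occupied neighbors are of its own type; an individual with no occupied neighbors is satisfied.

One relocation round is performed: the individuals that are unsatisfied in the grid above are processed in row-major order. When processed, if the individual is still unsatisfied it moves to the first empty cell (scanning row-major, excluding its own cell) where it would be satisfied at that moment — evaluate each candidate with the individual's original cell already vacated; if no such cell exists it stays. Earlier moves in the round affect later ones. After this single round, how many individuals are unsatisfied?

1

Initially unsatisfied (in order): (2,2).
  (2,2) → (1,2).
Resulting grid:
+ # # #
. . + .
+ + + +
Unsatisfied now: (1,1).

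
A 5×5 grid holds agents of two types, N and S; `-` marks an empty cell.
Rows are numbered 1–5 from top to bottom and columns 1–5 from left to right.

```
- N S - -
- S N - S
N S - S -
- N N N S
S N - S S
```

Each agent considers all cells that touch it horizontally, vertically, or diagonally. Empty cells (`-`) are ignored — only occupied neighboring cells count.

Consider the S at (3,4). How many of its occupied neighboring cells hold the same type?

Occupied neighbors of (3,4): (2,3)=N, (2,5)=S, (4,3)=N, (4,4)=N, (4,5)=S.
Same type (S): 2 of 5.

2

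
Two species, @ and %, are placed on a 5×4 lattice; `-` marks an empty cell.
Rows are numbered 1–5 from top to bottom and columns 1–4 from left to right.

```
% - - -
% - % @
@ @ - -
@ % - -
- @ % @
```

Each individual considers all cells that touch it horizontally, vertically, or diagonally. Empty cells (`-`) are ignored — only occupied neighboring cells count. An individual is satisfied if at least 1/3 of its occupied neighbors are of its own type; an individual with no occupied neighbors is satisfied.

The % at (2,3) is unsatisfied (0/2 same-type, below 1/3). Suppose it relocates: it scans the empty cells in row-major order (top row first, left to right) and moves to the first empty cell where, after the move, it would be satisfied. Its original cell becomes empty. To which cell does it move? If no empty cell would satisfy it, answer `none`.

Vacating (2,3). Empty cells in order:
  (1,2): 2/2 same-type → satisfied — stop here.

(1,2)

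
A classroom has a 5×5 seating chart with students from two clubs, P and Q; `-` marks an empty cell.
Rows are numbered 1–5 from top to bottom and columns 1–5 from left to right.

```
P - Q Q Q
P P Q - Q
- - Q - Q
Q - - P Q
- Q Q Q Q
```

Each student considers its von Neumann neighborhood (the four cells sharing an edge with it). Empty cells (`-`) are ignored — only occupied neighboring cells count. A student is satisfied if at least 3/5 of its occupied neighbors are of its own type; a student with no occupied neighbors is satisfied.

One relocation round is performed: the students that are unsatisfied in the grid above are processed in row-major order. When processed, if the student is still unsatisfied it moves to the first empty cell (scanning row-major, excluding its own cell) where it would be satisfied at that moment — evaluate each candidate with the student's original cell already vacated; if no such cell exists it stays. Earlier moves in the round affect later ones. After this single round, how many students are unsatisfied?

Initially unsatisfied (in order): (2,2), (4,4).
  (2,2): no empty cell satisfies it; stays.
  (4,4) → (1,2).
Resulting grid:
P P Q Q Q
P P Q - Q
- - Q - Q
Q - - - Q
- Q Q Q Q
All satisfied now.

0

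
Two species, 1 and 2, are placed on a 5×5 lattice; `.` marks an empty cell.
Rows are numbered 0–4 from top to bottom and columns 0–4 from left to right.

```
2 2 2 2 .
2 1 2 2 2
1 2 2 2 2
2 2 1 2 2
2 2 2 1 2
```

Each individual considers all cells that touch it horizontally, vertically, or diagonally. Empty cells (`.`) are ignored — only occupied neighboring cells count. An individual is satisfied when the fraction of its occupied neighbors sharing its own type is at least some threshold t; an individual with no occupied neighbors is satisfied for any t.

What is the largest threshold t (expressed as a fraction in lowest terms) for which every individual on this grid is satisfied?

Row 0: (0,0)2 2/3 · (0,1)2 4/5 · (0,2)2 4/5 · (0,3)2 4/4
Row 1: (1,0)2 3/5 · (1,1)1 1/8 · (1,2)2 7/8 · (1,3)2 7/7 · (1,4)2 4/4
Row 2: (2,0)1 1/5 · (2,1)2 5/8 · (2,2)2 6/8 · (2,3)2 7/8 · (2,4)2 5/5
Row 3: (3,0)2 4/5 · (3,1)2 6/8 · (3,2)1 1/8 · (3,3)2 6/8 · (3,4)2 4/5
Row 4: (4,0)2 3/3 · (4,1)2 4/5 · (4,2)2 3/5 · (4,3)1 1/5 · (4,4)2 2/3
The smallest same-type fraction is 1/8 at (1,1), which reduces to 1/8. Any threshold above that leaves this individual unsatisfied.

1/8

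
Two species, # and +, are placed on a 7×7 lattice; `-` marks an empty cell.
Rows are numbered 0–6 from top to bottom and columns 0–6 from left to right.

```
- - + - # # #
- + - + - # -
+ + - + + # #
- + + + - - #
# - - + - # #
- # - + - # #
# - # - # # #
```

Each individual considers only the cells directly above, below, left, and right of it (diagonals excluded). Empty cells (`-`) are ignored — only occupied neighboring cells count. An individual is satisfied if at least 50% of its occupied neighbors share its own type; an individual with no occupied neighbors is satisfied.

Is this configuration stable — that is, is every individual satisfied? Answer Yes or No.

Row 0: (0,2)+ 0/0 ✓ · (0,4)# 1/1 ✓ · (0,5)# 3/3 ✓ · (0,6)# 1/1 ✓
Row 1: (1,1)+ 1/1 ✓ · (1,3)+ 1/1 ✓ · (1,5)# 2/2 ✓
Row 2: (2,0)+ 1/1 ✓ · (2,1)+ 3/3 ✓ · (2,3)+ 3/3 ✓ · (2,4)+ 1/2 ✓ · (2,5)# 2/3 ✓ · (2,6)# 2/2 ✓
Row 3: (3,1)+ 2/2 ✓ · (3,2)+ 2/2 ✓ · (3,3)+ 3/3 ✓ · (3,6)# 2/2 ✓
Row 4: (4,0)# 0/0 ✓ · (4,3)+ 2/2 ✓ · (4,5)# 2/2 ✓ · (4,6)# 3/3 ✓
Row 5: (5,1)# 0/0 ✓ · (5,3)+ 1/1 ✓ · (5,5)# 3/3 ✓ · (5,6)# 3/3 ✓
Row 6: (6,0)# 0/0 ✓ · (6,2)# 0/0 ✓ · (6,4)# 1/1 ✓ · (6,5)# 3/3 ✓ · (6,6)# 2/2 ✓
All meet the threshold, so the configuration is stable.

Yes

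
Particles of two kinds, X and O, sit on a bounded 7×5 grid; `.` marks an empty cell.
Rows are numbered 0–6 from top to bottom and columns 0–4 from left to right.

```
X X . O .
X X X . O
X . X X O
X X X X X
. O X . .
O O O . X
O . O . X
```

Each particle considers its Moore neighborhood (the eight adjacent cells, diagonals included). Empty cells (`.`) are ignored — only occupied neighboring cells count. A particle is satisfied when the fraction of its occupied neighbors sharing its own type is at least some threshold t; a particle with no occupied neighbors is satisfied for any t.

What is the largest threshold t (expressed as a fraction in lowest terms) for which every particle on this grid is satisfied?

(0,0)X 3/3
(0,1)X 4/4
(0,3)O 1/2
(1,0)X 4/4
(1,1)X 6/6
(1,2)X 4/5
(1,4)O 2/3
(2,0)X 4/4
(2,2)X 6/6
(2,3)X 5/7
(2,4)O 1/4
(3,0)X 2/3
(3,1)X 5/6
(3,2)X 5/6
(3,3)X 5/6
(3,4)X 2/3
(4,1)O 3/7
(4,2)X 3/6
(5,0)O 3/3
(5,1)O 5/6
(5,2)O 3/4
(5,4)X 1/1
(6,0)O 2/2
(6,2)O 2/2
(6,4)X 1/1
The smallest same-type fraction is 1/4 at (2,4), which reduces to 1/4. Any threshold above that leaves this particle unsatisfied.

1/4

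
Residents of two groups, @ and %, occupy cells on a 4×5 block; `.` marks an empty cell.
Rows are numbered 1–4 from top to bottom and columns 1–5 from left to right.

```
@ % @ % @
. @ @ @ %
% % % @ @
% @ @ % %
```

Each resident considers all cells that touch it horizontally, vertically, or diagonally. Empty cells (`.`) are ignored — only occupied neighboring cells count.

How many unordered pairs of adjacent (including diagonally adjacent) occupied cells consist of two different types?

Scan each occupied cell's neighbors to the right and below (and the two forward diagonals) so each pair is counted once.
From row 1: 9 unlike of 15 pairs (running 9/15).
From row 2: 9 unlike of 14 pairs (running 18/29).
From row 3: 10 unlike of 17 pairs (running 28/46).
From row 4: 2 unlike of 4 pairs (running 30/50).
Total adjacent occupied pairs: 50; unlike-type pairs: 30.

30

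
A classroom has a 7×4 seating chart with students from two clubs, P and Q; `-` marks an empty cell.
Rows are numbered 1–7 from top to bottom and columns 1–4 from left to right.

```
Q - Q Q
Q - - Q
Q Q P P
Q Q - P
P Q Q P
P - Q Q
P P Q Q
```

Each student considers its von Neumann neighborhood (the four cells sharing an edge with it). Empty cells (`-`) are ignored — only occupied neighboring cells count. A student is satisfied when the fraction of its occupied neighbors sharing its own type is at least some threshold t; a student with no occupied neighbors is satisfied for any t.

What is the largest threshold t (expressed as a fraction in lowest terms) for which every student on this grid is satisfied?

Row 1: (1,1)Q 1/1 · (1,3)Q 1/1 · (1,4)Q 2/2
Row 2: (2,1)Q 2/2 · (2,4)Q 1/2
Row 3: (3,1)Q 3/3 · (3,2)Q 2/3 · (3,3)P 1/2 · (3,4)P 2/3
Row 4: (4,1)Q 2/3 · (4,2)Q 3/3 · (4,4)P 2/2
Row 5: (5,1)P 1/3 · (5,2)Q 2/3 · (5,3)Q 2/3 · (5,4)P 1/3
Row 6: (6,1)P 2/2 · (6,3)Q 3/3 · (6,4)Q 2/3
Row 7: (7,1)P 2/2 · (7,2)P 1/2 · (7,3)Q 2/3 · (7,4)Q 2/2
The smallest same-type fraction is 1/3 at (5,1), which reduces to 1/3. Any threshold above that leaves this student unsatisfied.

1/3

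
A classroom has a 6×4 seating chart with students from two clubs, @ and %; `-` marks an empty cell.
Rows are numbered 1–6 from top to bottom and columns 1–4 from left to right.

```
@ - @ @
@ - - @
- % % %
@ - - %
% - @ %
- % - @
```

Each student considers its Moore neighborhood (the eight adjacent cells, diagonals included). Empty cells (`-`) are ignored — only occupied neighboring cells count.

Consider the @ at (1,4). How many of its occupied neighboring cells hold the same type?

2

Occupied neighbors of (1,4): (1,3)=@, (2,4)=@.
Same type (@): 2 of 2.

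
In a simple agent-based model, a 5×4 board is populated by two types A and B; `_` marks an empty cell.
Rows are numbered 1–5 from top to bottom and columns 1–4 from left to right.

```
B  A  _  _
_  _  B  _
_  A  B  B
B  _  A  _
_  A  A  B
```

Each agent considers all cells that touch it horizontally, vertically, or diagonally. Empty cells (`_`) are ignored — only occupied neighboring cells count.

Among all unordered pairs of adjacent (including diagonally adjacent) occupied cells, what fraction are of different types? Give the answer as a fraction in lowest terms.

10/17

Scan each occupied cell's neighbors to the right and below (and the two forward diagonals) so each pair is counted once.
Row 1: B(1,1)–A(1,2)≠ A(1,2)–B(2,3)≠  → 2/2 unlike.
Row 2: B(2,3)–B(3,3)= B(2,3)–B(3,4)= B(2,3)–A(3,2)≠  → 1/3 unlike.
Row 3: A(3,2)–B(3,3)≠ A(3,2)–A(4,3)= A(3,2)–B(4,1)≠ B(3,3)–B(3,4)= B(3,3)–A(4,3)≠ B(3,4)–A(4,3)≠  → 4/6 unlike.
Row 4: B(4,1)–A(5,2)≠ A(4,3)–A(5,3)= A(4,3)–B(5,4)≠ A(4,3)–A(5,2)=  → 2/4 unlike.
Row 5: A(5,2)–A(5,3)= A(5,3)–B(5,4)≠  → 1/2 unlike.
Total adjacent occupied pairs: 17; unlike-type pairs: 10.
10/17 is already in lowest terms.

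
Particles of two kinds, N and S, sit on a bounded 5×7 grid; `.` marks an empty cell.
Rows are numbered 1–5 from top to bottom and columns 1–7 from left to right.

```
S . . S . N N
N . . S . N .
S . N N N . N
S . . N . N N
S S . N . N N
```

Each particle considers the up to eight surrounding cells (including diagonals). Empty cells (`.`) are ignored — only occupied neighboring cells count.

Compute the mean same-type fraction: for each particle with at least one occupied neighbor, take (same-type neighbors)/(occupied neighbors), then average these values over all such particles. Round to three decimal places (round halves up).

(1,1)S 0/1
(1,4)S 1/1
(1,6)N 2/2
(1,7)N 2/2
(2,1)N 0/2
(2,4)S 1/4
(2,6)N 4/4
(3,1)S 1/2
(3,3)N 2/3
(3,4)N 3/4
(3,5)N 4/5
(3,7)N 3/3
(4,1)S 3/3
(4,4)N 4/4
(4,6)N 5/5
(4,7)N 4/4
(5,1)S 2/2
(5,2)S 2/2
(5,4)N 1/1
(5,6)N 3/3
(5,7)N 3/3
Sum over 21 particles: 0/1 + 1/1 + 2/2 + 2/2 + 0/2 + 1/4 + 4/4 + 1/2 + 2/3 + 3/4 + 4/5 + 3/3 + 3/3 + 4/4 + 5/5 + 4/4 + 2/2 + 2/2 + 1/1 + 3/3 + 3/3 = 509/30; mean = 509/30 ÷ 21 = 509/630 = 0.807936… → 0.808.

0.808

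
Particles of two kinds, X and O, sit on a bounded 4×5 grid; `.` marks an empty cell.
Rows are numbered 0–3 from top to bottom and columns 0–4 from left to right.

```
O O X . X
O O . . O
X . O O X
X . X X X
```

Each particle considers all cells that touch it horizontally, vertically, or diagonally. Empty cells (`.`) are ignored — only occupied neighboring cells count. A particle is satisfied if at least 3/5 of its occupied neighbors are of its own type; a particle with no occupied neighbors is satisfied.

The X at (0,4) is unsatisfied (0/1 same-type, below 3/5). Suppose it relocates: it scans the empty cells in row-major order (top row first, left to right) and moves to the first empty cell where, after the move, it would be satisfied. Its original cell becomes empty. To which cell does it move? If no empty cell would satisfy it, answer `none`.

Vacating (0,4). Empty cells in order:
  (0,3): 1/2 same-type → still unsatisfied.
  (1,2): 1/5 same-type → still unsatisfied.
  (1,3): 2/5 same-type → still unsatisfied.
  (2,1): 3/6 same-type → still unsatisfied.
  (3,1): 3/4 same-type → satisfied — stop here.

(3,1)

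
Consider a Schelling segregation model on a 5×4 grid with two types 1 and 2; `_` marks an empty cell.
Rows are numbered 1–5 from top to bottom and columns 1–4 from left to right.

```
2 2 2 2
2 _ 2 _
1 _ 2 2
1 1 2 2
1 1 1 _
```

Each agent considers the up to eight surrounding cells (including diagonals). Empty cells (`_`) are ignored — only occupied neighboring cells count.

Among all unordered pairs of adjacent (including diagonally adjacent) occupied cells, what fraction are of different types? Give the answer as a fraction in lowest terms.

Scan each occupied cell's neighbors to the right and below (and the two forward diagonals) so each pair is counted once.
Row 1: 2(1,1)–2(1,2)= 2(1,1)–2(2,1)= 2(1,2)–2(1,3)= 2(1,2)–2(2,3)= 2(1,2)–2(2,1)= 2(1,3)–2(1,4)= 2(1,3)–2(2,3)= 2(1,4)–2(2,3)=  → 0/8 unlike.
Row 2: 2(2,1)–1(3,1)≠ 2(2,3)–2(3,3)= 2(2,3)–2(3,4)=  → 1/3 unlike.
Row 3: 1(3,1)–1(4,1)= 1(3,1)–1(4,2)= 2(3,3)–2(3,4)= 2(3,3)–2(4,3)= 2(3,3)–2(4,4)= 2(3,3)–1(4,2)≠ 2(3,4)–2(4,4)= 2(3,4)–2(4,3)=  → 1/8 unlike.
Row 4: 1(4,1)–1(4,2)= 1(4,1)–1(5,1)= 1(4,1)–1(5,2)= 1(4,2)–2(4,3)≠ 1(4,2)–1(5,2)= 1(4,2)–1(5,3)= 1(4,2)–1(5,1)= 2(4,3)–2(4,4)= 2(4,3)–1(5,3)≠ 2(4,3)–1(5,2)≠ 2(4,4)–1(5,3)≠  → 4/11 unlike.
Row 5: 1(5,1)–1(5,2)= 1(5,2)–1(5,3)=  → 0/2 unlike.
Total adjacent occupied pairs: 32; unlike-type pairs: 6.
6/32 reduces to 3/16.

3/16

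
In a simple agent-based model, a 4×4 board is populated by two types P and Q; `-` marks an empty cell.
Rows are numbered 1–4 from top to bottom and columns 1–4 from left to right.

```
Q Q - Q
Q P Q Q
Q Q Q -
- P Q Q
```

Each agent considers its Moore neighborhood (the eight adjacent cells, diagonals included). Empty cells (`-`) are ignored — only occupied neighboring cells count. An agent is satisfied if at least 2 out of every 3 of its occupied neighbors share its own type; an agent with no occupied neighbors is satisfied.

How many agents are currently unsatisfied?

(1,1)Q 2/3 ok
(1,2)Q 3/4 ok
(1,4)Q 2/2 ok
(2,1)Q 4/5 ok
(2,2)P 0/7 unhappy
(2,3)Q 5/6 ok
(2,4)Q 3/3 ok
(3,1)Q 2/4 unhappy
(3,2)Q 5/7 ok
(3,3)Q 5/7 ok
(4,2)P 0/4 unhappy
(4,3)Q 3/4 ok
(4,4)Q 2/2 ok
Unsatisfied: (2,2), (3,1), (4,2) — 3 in total.

3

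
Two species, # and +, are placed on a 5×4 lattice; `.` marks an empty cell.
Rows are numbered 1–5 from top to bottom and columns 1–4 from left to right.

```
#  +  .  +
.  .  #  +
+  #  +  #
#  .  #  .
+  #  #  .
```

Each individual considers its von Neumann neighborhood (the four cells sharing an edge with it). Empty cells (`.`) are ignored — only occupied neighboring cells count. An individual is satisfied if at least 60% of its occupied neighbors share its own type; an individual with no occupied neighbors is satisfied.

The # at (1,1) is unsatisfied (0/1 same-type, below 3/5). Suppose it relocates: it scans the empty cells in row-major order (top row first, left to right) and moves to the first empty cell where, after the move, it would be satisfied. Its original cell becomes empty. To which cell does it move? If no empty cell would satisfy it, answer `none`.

Vacating (1,1). Empty cells in order:
  (1,3): 1/3 same-type → still unsatisfied.
  (2,1): 0/1 same-type → still unsatisfied.
  (2,2): 2/3 same-type → satisfied — stop here.

(2,2)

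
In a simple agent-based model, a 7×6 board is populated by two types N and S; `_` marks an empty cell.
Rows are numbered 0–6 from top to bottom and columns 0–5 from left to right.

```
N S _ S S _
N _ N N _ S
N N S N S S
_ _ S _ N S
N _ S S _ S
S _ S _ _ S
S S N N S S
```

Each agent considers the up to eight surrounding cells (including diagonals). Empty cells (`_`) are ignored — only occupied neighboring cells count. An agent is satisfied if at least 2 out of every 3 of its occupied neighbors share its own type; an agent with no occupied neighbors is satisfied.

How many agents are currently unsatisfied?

Row 0: (0,0)N 1/2 unhappy · (0,1)S 0/3 unhappy · (0,3)S 1/3 unhappy · (0,4)S 2/3 ok
Row 1: (1,0)N 3/4 ok · (1,2)N 3/6 unhappy · (1,3)N 2/6 unhappy · (1,5)S 3/3 ok
Row 2: (2,0)N 2/2 ok · (2,1)N 3/5 unhappy · (2,2)S 1/5 unhappy · (2,3)N 3/6 unhappy · (2,4)S 3/6 unhappy · (2,5)S 3/4 ok
Row 3: (3,2)S 3/5 unhappy · (3,4)N 1/6 unhappy · (3,5)S 3/4 ok
Row 4: (4,0)N 0/1 unhappy · (4,2)S 3/3 ok · (4,3)S 3/4 ok · (4,5)S 2/3 ok
Row 5: (5,0)S 2/3 ok · (5,2)S 3/5 unhappy · (5,5)S 3/3 ok
Row 6: (6,0)S 2/2 ok · (6,1)S 3/4 ok · (6,2)N 1/3 unhappy · (6,3)N 1/3 unhappy · (6,4)S 2/3 ok · (6,5)S 2/2 ok
Unsatisfied: (0,0), (0,1), (0,3), (1,2), (1,3), (2,1), (2,2), (2,3), (2,4), (3,2), (3,4), (4,0), (5,2), (6,2), (6,3) — 15 in total.

15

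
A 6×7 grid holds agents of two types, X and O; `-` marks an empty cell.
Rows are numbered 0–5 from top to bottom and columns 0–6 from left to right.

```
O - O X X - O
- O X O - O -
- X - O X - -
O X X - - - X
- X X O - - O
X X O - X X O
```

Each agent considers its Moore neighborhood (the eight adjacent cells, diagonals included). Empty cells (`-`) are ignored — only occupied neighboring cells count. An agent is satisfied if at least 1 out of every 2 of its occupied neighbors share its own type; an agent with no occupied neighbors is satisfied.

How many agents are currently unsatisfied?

Row 0: (0,0)O 1/1 ok · (0,2)O 2/4 ok · (0,3)X 2/4 ok · (0,4)X 1/3 unhappy · (0,6)O 1/1 ok
Row 1: (1,1)O 2/4 ok · (1,2)X 2/6 unhappy · (1,3)O 2/6 unhappy · (1,5)O 1/3 unhappy
Row 2: (2,1)X 3/5 ok · (2,3)O 1/4 unhappy · (2,4)X 0/3 unhappy
Row 3: (3,0)O 0/3 unhappy · (3,1)X 4/5 ok · (3,2)X 4/6 ok · (3,6)X 0/1 unhappy
Row 4: (4,1)X 5/7 ok · (4,2)X 4/6 ok · (4,3)O 1/4 unhappy · (4,6)O 1/3 unhappy
Row 5: (5,0)X 2/2 ok · (5,1)X 3/4 ok · (5,2)O 1/4 unhappy · (5,4)X 1/2 ok · (5,5)X 1/3 unhappy · (5,6)O 1/2 ok
Unsatisfied: (0,4), (1,2), (1,3), (1,5), (2,3), (2,4), (3,0), (3,6), (4,3), (4,6), (5,2), (5,5) — 12 in total.

12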